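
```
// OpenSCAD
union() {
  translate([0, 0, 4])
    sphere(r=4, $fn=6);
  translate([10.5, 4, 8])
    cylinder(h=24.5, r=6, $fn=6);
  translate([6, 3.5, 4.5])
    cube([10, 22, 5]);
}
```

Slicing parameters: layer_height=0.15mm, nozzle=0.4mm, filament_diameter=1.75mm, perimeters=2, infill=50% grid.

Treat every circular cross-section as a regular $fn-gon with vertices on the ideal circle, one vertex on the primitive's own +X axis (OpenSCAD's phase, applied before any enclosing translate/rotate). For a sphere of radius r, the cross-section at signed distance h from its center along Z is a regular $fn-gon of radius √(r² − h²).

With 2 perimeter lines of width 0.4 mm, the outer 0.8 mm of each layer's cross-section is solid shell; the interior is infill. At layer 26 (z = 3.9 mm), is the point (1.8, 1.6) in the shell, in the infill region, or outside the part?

infill

At z = 3.9 mm: the sphere: section is a regular 6-gon, circumradius = √(r²−h²) = √(4²−0.1²) = 3.999; the cylinder at (10.5, 4) is absent (z outside [8, 32.5]); the cube at (6, 3.5) is absent (z outside [4.5, 9.5]); Taking the union: only the r=4 sphere is present, so the union is just that shape — 1 connected region. Overall, the cross-section is a single solid region. The nearest boundary edge runs (4.00, 0.00)→(2.00, 3.46); distance from the point to it = 1.10 mm. The point is inside the cross-section and 1.10 mm from the nearest boundary — more than the 0.8 mm shell width (2 × 0.4), so it's in the infill interior.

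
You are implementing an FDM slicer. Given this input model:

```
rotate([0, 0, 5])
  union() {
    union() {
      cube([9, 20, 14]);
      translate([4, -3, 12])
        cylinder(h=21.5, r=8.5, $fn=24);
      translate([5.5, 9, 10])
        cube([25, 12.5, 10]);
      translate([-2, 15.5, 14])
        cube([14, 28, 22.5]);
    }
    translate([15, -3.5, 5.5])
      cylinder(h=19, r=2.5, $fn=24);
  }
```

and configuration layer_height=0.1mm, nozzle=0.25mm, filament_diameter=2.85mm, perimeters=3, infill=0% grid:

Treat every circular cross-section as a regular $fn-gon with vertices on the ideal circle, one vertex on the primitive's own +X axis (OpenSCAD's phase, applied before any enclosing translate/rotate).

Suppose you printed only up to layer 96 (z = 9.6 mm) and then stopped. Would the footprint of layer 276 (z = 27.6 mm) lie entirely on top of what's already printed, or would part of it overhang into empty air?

part overhangs

Compare the two slices. At z = 9.6: the cube (footprint 9×20) is included at this height (area 180.00 mm²); the cylinder at (4, -3) does not reach this height (z outside [12, 33.5]); the cube at (5.5, 9) does not reach this height (z outside [10, 20]); the cube at (-2, 15.5) does not reach this height (z outside [14, 36.5]); Combining (union): only the 9×20 cube is present, so the union is just that shape — area = 180.00 mm²; the cylinder at (15, -3.5): section is a regular 24-gon, circumradius r=2.5 (area = (24/2)·2.500²·sin(360°/24) = 19.41 mm²); Taking the union: the 2 present regions are separate (no shared area or edge), so areas and boundary lengths simply add and each stays a separate island — area = 199.41 mm²; (rotated 5° about Z; rotation is an isometry so areas/perimeters/island counts are preserved). At z = 27.6: the cube is not intersected at this z (z outside [0, 14]); the r=8.5 cylinder at (4, -3) gives a regular 24-gon of circumradius 8.5 (constant along its height) (area = (24/2)·8.500²·sin(360°/24) = 224.40 mm²); the cube at (5.5, 9) is absent (z outside [10, 20]); the cube at (-2, 15.5) is present — its section is the full 14×28 rectangle (area 392.00 mm²); Combining (union): the 2 present regions are separate (no shared area or edge), so areas and boundary lengths simply add and each stays a separate island — area = 616.40 mm²; the cylinder at (15, -3.5) is not intersected at this z (z outside [5.5, 24.5]); Taking the union: only the result so far is present, so the union is just that shape — area = 616.40 mm²; (whole slice rotated 5° about Z — lengths, areas and connectivity unchanged). Checking containment: at z = 27.6 the cross-section extends beyond the z = 9.6 cross-section by about 530.76 mm².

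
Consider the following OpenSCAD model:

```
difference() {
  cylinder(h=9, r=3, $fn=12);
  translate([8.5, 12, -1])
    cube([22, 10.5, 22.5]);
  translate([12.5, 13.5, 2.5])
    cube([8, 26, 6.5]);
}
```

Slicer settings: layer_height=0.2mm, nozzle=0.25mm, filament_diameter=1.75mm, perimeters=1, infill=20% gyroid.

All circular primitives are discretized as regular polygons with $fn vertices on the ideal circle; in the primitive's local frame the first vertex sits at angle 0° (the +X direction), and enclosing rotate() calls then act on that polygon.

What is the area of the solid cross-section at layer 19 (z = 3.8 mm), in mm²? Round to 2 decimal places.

At z = 3.8 mm: the r=3 cylinder gives a regular 12-gon of circumradius 3 (constant along its height) (area = (12/2)·3.000²·sin(360°/12) = 27.00 mm²); the cube at (8.5, 12) is present — its section is the full 22×10.5 rectangle (area 231.00 mm²); the cube at (12.5, 13.5) (footprint 8×26) is included at this height (area 208.00 mm²); After the difference (first − rest): starting from the r=3 cylinder (27.00 mm²), the 22×10.5 cube at (8.5, 12) misses the remaining region (no effect); the 8×26 cube at (12.5, 13.5) misses the remaining region (no effect) — area = 27.00 mm². Overall, the cross-section is a single solid region. Net area = 27.00 mm².

27.00 mm²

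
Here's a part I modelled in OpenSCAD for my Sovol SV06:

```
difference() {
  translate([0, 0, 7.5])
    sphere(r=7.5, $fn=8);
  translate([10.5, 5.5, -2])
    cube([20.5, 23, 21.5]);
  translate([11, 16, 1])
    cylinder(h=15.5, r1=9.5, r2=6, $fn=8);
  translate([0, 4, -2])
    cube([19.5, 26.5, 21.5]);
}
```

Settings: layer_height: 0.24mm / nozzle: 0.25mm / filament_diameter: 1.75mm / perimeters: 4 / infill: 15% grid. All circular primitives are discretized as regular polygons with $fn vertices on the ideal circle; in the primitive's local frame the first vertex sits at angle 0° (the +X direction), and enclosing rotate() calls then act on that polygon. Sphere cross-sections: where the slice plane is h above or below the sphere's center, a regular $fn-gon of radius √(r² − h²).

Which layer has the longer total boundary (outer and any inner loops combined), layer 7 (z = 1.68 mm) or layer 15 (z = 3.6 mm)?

layer 15 (z = 3.6 mm)

Layer 7 (z = 1.68): the sphere: section is a regular 8-gon, circumradius = √(r²−h²) = √(7.5²−5.82²) = 4.730 (perimeter = 2·8·4.730·sin(180°/8) = 28.96 mm); the cube at (10.5, 5.5) is present — its section is the full 20.5×23 rectangle (perimeter 87.00 mm); the cone at (11, 16) (r1=9.5→r2=6) has section circumradius 9.346 here — a regular 8-gon (perimeter = 2·8·9.346·sin(180°/8) = 57.23 mm); the cube at (0, 4) (footprint 19.5×26.5) is included at this height (perimeter 92.00 mm); Taking the first minus the rest: starting from the r=7.5 sphere, the 20.5×23 cube at (10.5, 5.5) misses the remaining region (no effect); the cone at (11, 16) misses the remaining region (no effect); the 19.5×26.5 cube at (0, 4) partially overlaps it — only the 0.64 mm² overlap (of its 516.75 mm²) is removed, clipping the outline — boundary = 29.55 mm. So its perimeter = 29.55 mm. Layer 15 (z = 3.6): the sphere: section is a regular 8-gon, circumradius = √(r²−h²) = √(7.5²−3.9²) = 6.406 (perimeter = 2·8·6.406·sin(180°/8) = 39.23 mm); the 20.5×23 cube at (10.5, 5.5) contributes its full rectangle (perimeter 87.00 mm); the cone at (11, 16): at t=0.168 of its height the radius interpolates to r₁+(r₂−r₁)t = 8.913, giving a regular 8-gon of that circumradius (perimeter = 2·8·8.913·sin(180°/8) = 54.57 mm); the 19.5×26.5 cube at (0, 4) contributes its full rectangle (perimeter 92.00 mm); After the difference (first − rest): starting from the r=7.5 sphere, the 20.5×23 cube at (10.5, 5.5) misses the remaining region (no effect); the cone at (11, 16) misses the remaining region (no effect); the 19.5×26.5 cube at (0, 4) partially overlaps it — only the 6.71 mm² overlap (of its 516.75 mm²) is removed, clipping the outline — boundary = 40.90 mm. So its perimeter = 40.90 mm. Layer 15 is larger (40.90 vs 29.55 mm).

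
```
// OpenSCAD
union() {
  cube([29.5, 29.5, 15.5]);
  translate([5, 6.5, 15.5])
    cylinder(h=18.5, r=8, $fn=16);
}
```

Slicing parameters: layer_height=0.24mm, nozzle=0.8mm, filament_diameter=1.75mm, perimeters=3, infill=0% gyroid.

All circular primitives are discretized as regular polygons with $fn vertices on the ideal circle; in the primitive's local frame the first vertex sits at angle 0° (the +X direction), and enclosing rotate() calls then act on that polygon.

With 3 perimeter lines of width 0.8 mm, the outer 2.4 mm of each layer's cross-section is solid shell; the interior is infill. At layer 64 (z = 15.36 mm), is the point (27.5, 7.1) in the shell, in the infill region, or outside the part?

shell

At z = 15.36 mm: the cube (footprint 29.5×29.5) is included at this height; the cylinder at (5, 6.5) is not intersected at this z (z outside [15.5, 34]); Merging all regions: only the 29.5×29.5 cube is present, so the union is just that shape — 1 connected region. Overall, the cross-section is a single solid region. The nearest boundary edge runs (29.50, 0.00)→(29.50, 29.50); distance from the point to it = 2.00 mm. The point is inside the cross-section, 2.00 mm from the nearest boundary — within the 2.4 mm shell band (3 × 0.8).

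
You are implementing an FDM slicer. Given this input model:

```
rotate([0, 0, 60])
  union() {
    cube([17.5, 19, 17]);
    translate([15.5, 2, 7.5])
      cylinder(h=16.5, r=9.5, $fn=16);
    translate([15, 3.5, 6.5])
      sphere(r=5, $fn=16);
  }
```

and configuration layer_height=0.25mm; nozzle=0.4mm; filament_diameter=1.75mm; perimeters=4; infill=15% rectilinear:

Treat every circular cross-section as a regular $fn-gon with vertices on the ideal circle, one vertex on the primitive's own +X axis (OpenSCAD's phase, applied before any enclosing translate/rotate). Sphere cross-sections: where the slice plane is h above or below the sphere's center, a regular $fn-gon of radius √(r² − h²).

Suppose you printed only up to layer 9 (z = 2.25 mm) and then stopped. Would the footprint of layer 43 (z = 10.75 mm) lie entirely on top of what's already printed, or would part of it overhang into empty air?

Compare the two slices. At z = 2.25: the cube is present — its section is the full 17.5×19 rectangle (area 332.50 mm²); the cylinder at (15.5, 2) is absent (z outside [7.5, 24]); the r=5 sphere at (15, 3.5) slices to a regular 16-gon of circumradius 2.634 (√(r²−h²) with h=4.25 from center) (area = (16/2)·2.634²·sin(360°/16) = 21.24 mm²); Merging all regions: the regions partially overlap — summed areas 353.74 mm² minus the doubly-counted overlap 21.15 mm² gives 332.59 mm² — area = 332.59 mm²; (rotated 60° about Z; rotation is an isometry so areas/perimeters/island counts are preserved). At z = 10.75: the cube (footprint 17.5×19) is included at this height (area 332.50 mm²); the cylinder at (15.5, 2): section is a regular 16-gon, circumradius r=9.5 (area = (16/2)·9.500²·sin(360°/16) = 276.30 mm²); the sphere at (15, 3.5): section is a regular 16-gon, circumradius = √(r²−h²) = √(5²−4.25²) = 2.634 (area = (16/2)·2.634²·sin(360°/16) = 21.24 mm²); Merging all regions: the regions partially overlap — summed areas 630.04 mm² minus the doubly-counted overlap 131.52 mm² gives 498.52 mm² — area = 498.52 mm²; (whole slice rotated 60° about Z — lengths, areas and connectivity unchanged). Checking containment: at z = 10.75 the cross-section extends beyond the z = 2.25 cross-section by about 165.93 mm².

part overhangs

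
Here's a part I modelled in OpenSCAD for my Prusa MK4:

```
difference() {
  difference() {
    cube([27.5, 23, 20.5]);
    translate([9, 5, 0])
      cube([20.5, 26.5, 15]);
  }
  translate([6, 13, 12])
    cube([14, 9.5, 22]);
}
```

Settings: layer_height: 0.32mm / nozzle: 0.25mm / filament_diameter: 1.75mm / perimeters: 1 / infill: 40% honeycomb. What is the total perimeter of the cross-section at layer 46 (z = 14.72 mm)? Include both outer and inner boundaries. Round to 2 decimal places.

107.00 mm

At z = 14.72 mm: the cube is present — its section is the full 27.5×23 rectangle (perimeter 101.00 mm); the cube at (9, 5) (footprint 20.5×26.5) is included at this height (perimeter 94.00 mm); After the difference (first − rest): starting from the 27.5×23 cube, the 20.5×26.5 cube at (9, 5) partially overlaps it — only the 333.00 mm² overlap (of its 543.25 mm²) is removed, clipping the outline — boundary = 101.00 mm; the cube at (6, 13) (footprint 14×9.5) is included at this height (perimeter 47.00 mm); After the difference (first − rest): starting from the result so far, the 14×9.5 cube at (6, 13) partially overlaps it — only the 28.50 mm² overlap (of its 133.00 mm²) is removed, clipping the outline — boundary = 107.00 mm. Overall, the cross-section is a single solid region. Total boundary length (outer) = 107.00 mm.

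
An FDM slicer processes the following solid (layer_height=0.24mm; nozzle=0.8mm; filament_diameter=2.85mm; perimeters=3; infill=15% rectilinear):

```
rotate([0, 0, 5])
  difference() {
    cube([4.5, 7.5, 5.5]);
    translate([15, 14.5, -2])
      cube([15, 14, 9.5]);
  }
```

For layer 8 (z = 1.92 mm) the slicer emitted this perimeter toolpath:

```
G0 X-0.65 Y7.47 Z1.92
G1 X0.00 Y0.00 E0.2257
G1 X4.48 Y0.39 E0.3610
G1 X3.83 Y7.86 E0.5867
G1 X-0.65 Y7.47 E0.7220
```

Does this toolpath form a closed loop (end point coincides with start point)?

Start point (G0): (-0.65, 7.47). End point (last G1): the path returns to the start — closed.

yes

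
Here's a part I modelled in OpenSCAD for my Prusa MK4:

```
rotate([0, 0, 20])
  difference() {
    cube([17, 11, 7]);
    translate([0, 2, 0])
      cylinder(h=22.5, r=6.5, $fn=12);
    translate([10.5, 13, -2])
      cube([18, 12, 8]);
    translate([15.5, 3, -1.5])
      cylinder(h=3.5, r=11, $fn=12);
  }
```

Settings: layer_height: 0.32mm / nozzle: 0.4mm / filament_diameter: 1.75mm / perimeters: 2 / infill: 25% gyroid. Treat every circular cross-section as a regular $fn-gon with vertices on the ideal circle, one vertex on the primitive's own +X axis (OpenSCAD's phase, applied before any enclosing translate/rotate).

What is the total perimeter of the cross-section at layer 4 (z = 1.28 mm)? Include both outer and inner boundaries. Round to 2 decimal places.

At z = 1.28 mm: the cube (footprint 17×11) is included at this height (perimeter 56.00 mm); the cylinder at (0, 2): section is a regular 12-gon, circumradius r=6.5 (perimeter = 2·12·6.500·sin(180°/12) = 40.38 mm); the cube at (10.5, 13) is present — its section is the full 18×12 rectangle (perimeter 60.00 mm); the r=11 cylinder at (15.5, 3) gives a regular 12-gon of circumradius 11 (constant along its height) (perimeter = 2·12·11.000·sin(180°/12) = 68.33 mm); Subtracting the remaining from the first: starting from the 17×11 cube, the r=6.5 cylinder at (0, 2) partially overlaps it — only the 44.15 mm² overlap (of its 126.75 mm²) is removed, clipping the outline; the 18×12 cube at (10.5, 13) misses the remaining region (no effect); the r=11 cylinder at (15.5, 3) partially overlaps it — only the 118.66 mm² overlap (of its 363.00 mm²) is removed, clipping the outline — boundary = 23.59 mm; (rotated 20° about Z; rotation is an isometry so areas/perimeters/island counts are preserved). Overall, the cross-section is a single solid region. Total boundary length (outer) = 23.59 mm.

23.59 mm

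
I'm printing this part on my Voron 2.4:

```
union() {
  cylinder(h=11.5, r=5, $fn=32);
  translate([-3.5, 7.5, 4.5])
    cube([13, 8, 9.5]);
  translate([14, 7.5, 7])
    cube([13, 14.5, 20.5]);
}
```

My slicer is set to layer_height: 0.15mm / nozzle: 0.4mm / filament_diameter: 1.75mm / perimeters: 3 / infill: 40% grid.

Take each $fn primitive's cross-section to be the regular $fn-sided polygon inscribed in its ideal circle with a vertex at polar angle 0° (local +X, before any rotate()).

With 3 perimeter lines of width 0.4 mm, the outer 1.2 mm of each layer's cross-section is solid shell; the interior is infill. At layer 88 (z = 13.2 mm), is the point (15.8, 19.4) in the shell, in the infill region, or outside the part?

infill

At z = 13.2 mm: the cylinder is not intersected at this z (z outside [0, 11.5]); the 13×8 cube at (-3.5, 7.5) contributes its full rectangle; the 13×14.5 cube at (14, 7.5) contributes its full rectangle; Combining (union): the 2 present regions are separate (no shared area or edge), so areas and boundary lengths simply add and each stays a separate island — 2 connected regions. Overall, the cross-section has 2 separate islands. The nearest boundary edge runs (14.00, 7.50)→(14.00, 22.00); distance from the point to it = 1.80 mm. (Shell/infill is judged within the island containing the point — the largest one.) The point is inside the cross-section and 1.80 mm from the nearest boundary — more than the 1.2 mm shell width (3 × 0.4), so it's in the infill interior.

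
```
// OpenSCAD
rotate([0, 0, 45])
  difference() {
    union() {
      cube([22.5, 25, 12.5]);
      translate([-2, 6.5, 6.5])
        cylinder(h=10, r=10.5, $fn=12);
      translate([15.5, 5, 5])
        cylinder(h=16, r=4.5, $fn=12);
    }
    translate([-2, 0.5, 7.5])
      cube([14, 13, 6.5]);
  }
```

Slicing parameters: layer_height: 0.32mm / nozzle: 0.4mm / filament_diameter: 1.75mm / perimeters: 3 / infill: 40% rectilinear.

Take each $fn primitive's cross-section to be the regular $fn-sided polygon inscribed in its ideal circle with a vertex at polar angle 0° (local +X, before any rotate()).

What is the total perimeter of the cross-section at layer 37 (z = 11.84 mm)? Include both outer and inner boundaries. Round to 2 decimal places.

170.48 mm

At z = 11.84 mm: the cube is present — its section is the full 22.5×25 rectangle (perimeter 95.00 mm); the cylinder at (-2, 6.5): section is a regular 12-gon, circumradius r=10.5 (perimeter = 2·12·10.500·sin(180°/12) = 65.22 mm); the r=4.5 cylinder at (15.5, 5) gives a regular 12-gon of circumradius 4.5 (constant along its height) (perimeter = 2·12·4.500·sin(180°/12) = 27.95 mm); Merging all regions: the regions partially overlap (shared area 171.99 mm²), so the edge portions inside another operand are dropped and the merged outline is re-measured after clipping — boundary = 116.48 mm; the cube at (-2, 0.5) (footprint 14×13) is included at this height (perimeter 54.00 mm); Taking the first minus the rest: starting from that combined region, the 14×13 cube at (-2, 0.5) lies wholly inside it (removes its full 182.00 mm² and its 54.00 mm outline becomes a hole wall) — boundary (outer + 1 inner loop) = 170.48 mm; (rotated 45° about Z; rotation is an isometry so areas/perimeters/island counts are preserved). Overall, the cross-section is one region with 1 hole. Total boundary length (outer + inner) = 170.48 mm.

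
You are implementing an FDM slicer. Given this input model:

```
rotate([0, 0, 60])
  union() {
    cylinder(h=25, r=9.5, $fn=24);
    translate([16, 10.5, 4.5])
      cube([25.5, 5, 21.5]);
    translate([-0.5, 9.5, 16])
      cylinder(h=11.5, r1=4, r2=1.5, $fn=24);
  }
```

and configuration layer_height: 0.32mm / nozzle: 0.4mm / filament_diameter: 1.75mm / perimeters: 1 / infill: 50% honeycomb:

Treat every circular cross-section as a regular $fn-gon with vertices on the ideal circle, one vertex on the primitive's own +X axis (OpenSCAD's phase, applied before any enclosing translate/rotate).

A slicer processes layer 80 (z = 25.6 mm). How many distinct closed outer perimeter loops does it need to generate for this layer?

At z = 25.6 mm: the cylinder is not intersected at this z (z outside [0, 25]); the cube at (16, 10.5) is present — its section is the full 25.5×5 rectangle; the cone at (-0.5, 9.5): at t=0.835 of its height the radius interpolates to r₁+(r₂−r₁)t = 1.913, giving a regular 24-gon of that circumradius; Combining (union): the 2 present regions are separate (no shared area or edge), so areas and boundary lengths simply add and each stays a separate island — 2 connected regions; (whole slice rotated 60° about Z — lengths, areas and connectivity unchanged). The result has 2 disconnected regions.

2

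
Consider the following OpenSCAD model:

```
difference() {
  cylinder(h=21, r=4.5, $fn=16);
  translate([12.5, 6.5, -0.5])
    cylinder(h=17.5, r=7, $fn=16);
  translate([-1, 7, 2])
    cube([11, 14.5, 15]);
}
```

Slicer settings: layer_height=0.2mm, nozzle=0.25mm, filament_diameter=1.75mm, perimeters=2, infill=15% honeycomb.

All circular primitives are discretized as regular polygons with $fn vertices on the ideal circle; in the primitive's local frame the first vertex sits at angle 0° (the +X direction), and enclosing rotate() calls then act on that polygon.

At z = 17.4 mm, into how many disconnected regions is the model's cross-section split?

1

At z = 17.4 mm: the r=4.5 cylinder gives a regular 16-gon of circumradius 4.5 (constant along its height); the cylinder at (12.5, 6.5) is not intersected at this z (z outside [-0.5, 17]); the cube at (-1, 7) does not reach this height (z outside [2, 17]); Taking the first minus the rest: none of the subtracted shapes is present at this height, so the r=4.5 cylinder is unchanged — 1 connected region. The result has 1 disconnected region.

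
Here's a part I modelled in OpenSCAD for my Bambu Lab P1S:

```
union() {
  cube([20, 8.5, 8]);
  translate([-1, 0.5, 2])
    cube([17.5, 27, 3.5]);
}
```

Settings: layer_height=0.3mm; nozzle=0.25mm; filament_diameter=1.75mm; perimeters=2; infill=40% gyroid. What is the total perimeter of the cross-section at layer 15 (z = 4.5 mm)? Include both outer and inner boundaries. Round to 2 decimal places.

97.00 mm

At z = 4.5 mm: the 20×8.5 cube contributes its full rectangle (perimeter 57.00 mm); the 17.5×27 cube at (-1, 0.5) contributes its full rectangle (perimeter 89.00 mm); Combining (union): the regions partially overlap (shared area 132.00 mm²), so the edge portions inside another operand are dropped and the merged outline is re-measured after clipping — boundary = 97.00 mm. Overall, the cross-section is a single solid region. Total boundary length (outer) = 97.00 mm.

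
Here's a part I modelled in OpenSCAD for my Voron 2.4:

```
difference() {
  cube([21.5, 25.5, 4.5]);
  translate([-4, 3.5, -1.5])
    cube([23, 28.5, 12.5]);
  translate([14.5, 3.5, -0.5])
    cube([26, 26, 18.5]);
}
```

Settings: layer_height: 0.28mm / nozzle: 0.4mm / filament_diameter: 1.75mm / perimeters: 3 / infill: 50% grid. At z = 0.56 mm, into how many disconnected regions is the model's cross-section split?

At z = 0.56 mm: the cube (footprint 21.5×25.5) is included at this height; the 23×28.5 cube at (-4, 3.5) contributes its full rectangle; the 26×26 cube at (14.5, 3.5) contributes its full rectangle; After the difference (first − rest): starting from the 21.5×25.5 cube, the 23×28.5 cube at (-4, 3.5) partially overlaps it — only the 418.00 mm² overlap (of its 655.50 mm²) is removed, clipping the outline; the 26×26 cube at (14.5, 3.5) partially overlaps it — only the 55.00 mm² overlap (of its 676.00 mm²) is removed, clipping the outline — 1 connected region. The result has 1 disconnected region.

1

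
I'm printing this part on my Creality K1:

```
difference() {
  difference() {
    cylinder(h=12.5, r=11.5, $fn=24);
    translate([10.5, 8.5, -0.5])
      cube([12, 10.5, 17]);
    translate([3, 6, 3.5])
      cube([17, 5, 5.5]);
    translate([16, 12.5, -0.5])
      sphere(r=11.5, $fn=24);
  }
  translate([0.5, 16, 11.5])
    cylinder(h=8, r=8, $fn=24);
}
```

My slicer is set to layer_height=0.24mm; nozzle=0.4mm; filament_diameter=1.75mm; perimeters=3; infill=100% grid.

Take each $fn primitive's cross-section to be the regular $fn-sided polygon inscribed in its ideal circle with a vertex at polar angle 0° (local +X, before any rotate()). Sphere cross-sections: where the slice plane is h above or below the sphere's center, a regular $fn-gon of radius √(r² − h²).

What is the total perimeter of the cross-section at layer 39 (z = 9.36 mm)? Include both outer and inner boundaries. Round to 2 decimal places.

72.05 mm

At z = 9.36 mm: the r=11.5 cylinder gives a regular 24-gon of circumradius 11.5 (constant along its height) (perimeter = 2·24·11.500·sin(180°/24) = 72.05 mm); the cube at (10.5, 8.5) is present — its section is the full 12×10.5 rectangle (perimeter 45.00 mm); the cube at (3, 6) is not intersected at this z (z outside [3.5, 9]); the r=11.5 sphere at (16, 12.5) contributes a regular 24-gon of circumradius √(11.5²−9.86²) = 5.919 (perimeter = 2·24·5.919·sin(180°/24) = 37.08 mm); After the difference (first − rest): starting from the r=11.5 cylinder, the 12×10.5 cube at (10.5, 8.5) misses the remaining region (no effect); the r=11.5 sphere at (16, 12.5) misses the remaining region (no effect) — boundary = 72.05 mm; the cylinder at (0.5, 16) is absent (z outside [11.5, 19.5]); Subtracting the remaining from the first: none of the subtracted shapes is present at this height, so the result so far is unchanged — boundary = 72.05 mm. Overall, the cross-section is a single solid region. Total boundary length (outer) = 72.05 mm.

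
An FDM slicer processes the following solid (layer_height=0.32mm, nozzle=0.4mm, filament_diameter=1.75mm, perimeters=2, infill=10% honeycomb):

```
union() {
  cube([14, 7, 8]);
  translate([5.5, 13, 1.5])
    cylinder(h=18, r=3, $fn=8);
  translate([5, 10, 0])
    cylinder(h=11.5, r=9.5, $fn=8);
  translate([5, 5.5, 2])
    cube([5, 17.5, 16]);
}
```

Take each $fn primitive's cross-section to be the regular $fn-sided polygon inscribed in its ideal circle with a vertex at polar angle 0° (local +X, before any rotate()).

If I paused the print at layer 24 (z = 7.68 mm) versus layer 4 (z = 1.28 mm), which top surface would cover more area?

layer 24 (z = 7.68 mm)

Layer 24 (z = 7.68): the 14×7 cube contributes its full rectangle (area 98.00 mm²); the r=3 cylinder at (5.5, 13) contributes a regular 8-gon of circumradius 3 (area = (8/2)·3.000²·sin(360°/8) = 25.46 mm²); the r=9.5 cylinder at (5, 10) contributes a regular 8-gon of circumradius 9.5 (area = (8/2)·9.500²·sin(360°/8) = 255.27 mm²); the cube at (5, 5.5) (footprint 5×17.5) is included at this height (area 87.50 mm²); Combining (union): the regions partially overlap — summed areas 466.22 mm² minus the doubly-counted overlap 154.78 mm² gives 311.44 mm² — area = 311.44 mm². So its area = 311.44 mm². Layer 4 (z = 1.28): the cube (footprint 14×7) is included at this height (area 98.00 mm²); the cylinder at (5.5, 13) is not intersected at this z (z outside [1.5, 19.5]); the r=9.5 cylinder at (5, 10) gives a regular 8-gon of circumradius 9.5 (constant along its height) (area = (8/2)·9.500²·sin(360°/8) = 255.27 mm²); the cube at (5, 5.5) is not intersected at this z (z outside [2, 18]); Combining (union): the regions partially overlap — summed areas 353.27 mm² minus the doubly-counted overlap 64.50 mm² gives 288.76 mm² — area = 288.76 mm². So its area = 288.76 mm². Layer 24 is larger (311.44 vs 288.76 mm²).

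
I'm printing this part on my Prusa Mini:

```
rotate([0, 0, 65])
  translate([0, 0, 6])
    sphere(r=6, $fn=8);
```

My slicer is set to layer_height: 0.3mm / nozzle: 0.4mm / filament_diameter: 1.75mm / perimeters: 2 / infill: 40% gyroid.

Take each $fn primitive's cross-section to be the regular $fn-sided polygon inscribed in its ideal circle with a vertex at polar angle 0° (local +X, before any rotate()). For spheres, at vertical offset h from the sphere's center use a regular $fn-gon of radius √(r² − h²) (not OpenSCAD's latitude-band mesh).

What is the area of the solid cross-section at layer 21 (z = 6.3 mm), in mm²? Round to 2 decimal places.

At z = 6.3 mm: the r=6 sphere slices to a regular 8-gon of circumradius 5.992 (√(r²−h²) with h=0.3 from center) (area = (8/2)·5.992²·sin(360°/8) = 101.57 mm²); (whole slice rotated 65° about Z — lengths, areas and connectivity unchanged). Overall, the cross-section is a single solid region. Net area = 101.57 mm².

101.57 mm²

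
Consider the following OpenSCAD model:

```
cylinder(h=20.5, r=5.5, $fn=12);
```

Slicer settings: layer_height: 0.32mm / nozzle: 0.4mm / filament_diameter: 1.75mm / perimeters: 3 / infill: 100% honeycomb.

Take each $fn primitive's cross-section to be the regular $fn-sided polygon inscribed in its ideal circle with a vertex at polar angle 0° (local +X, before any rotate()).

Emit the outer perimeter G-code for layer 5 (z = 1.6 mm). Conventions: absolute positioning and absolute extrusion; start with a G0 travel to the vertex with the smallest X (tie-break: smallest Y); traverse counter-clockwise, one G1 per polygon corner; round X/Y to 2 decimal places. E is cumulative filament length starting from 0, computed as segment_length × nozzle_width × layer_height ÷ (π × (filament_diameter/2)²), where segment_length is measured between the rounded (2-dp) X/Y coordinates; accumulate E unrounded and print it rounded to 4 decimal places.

At z = 1.6 mm: the r=5.5 cylinder contributes a regular 12-gon of circumradius 5.5. The outline is a single polygon with 12 vertices. Extrusion per mm of travel: 0.4 × 0.32 / (π × 0.875²) = 0.053216. Accumulating E over each segment gives final E = 1.8175.

G0 X-5.50 Y0.00 Z1.60
G1 X-4.76 Y-2.75 E0.1516
G1 X-2.75 Y-4.76 E0.3028
G1 X0.00 Y-5.50 E0.4544
G1 X2.75 Y-4.76 E0.6059
G1 X4.76 Y-2.75 E0.7572
G1 X5.50 Y0.00 E0.9087
G1 X4.76 Y2.75 E1.0603
G1 X2.75 Y4.76 E1.2116
G1 X0.00 Y5.50 E1.3631
G1 X-2.75 Y4.76 E1.5147
G1 X-4.76 Y2.75 E1.6659
G1 X-5.50 Y0.00 E1.8175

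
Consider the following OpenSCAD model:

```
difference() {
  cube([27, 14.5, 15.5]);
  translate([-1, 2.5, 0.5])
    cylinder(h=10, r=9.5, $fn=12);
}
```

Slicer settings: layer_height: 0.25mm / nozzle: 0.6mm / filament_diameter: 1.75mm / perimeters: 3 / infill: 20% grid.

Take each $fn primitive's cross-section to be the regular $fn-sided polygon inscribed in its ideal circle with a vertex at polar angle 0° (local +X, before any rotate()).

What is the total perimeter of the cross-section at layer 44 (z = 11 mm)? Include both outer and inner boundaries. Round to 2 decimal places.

At z = 11 mm: the cube (footprint 27×14.5) is included at this height (perimeter 83.00 mm); the cylinder at (-1, 2.5) is not intersected at this z (z outside [0.5, 10.5]); Taking the first minus the rest: none of the subtracted shapes is present at this height, so the 27×14.5 cube is unchanged — boundary = 83.00 mm. Overall, the cross-section is a single solid region. Total boundary length (outer) = 83.00 mm.

83.00 mm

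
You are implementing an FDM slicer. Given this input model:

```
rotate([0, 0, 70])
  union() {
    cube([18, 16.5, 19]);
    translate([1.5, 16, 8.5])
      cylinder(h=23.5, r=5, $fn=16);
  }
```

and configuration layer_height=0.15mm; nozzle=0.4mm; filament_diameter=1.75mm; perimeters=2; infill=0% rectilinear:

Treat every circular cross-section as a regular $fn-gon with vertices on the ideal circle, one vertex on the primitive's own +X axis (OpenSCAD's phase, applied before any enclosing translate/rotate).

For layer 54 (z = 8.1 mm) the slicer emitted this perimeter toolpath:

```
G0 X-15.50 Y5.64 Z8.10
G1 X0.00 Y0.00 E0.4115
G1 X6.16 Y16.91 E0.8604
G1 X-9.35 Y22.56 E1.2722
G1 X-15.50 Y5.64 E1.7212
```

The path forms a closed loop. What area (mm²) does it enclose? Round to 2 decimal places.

Apply the shoelace formula to the sequence of (X, Y) vertices; enclosed area = 297.01 mm².

297.01 mm²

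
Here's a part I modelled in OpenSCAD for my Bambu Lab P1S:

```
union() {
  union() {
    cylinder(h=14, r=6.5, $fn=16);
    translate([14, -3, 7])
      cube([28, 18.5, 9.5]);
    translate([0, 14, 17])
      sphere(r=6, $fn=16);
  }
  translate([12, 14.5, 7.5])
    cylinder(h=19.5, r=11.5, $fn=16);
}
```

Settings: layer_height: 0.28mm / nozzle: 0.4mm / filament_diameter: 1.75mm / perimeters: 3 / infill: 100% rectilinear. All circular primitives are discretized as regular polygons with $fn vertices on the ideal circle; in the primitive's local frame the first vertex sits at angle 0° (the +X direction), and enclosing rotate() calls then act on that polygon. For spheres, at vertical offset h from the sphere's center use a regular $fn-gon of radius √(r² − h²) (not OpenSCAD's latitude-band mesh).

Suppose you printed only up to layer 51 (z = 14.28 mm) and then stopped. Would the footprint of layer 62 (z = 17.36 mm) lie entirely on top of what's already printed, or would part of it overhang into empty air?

Compare the two slices. At z = 14.28: the cylinder does not reach this height (z outside [0, 14]); the cube at (14, -3) (footprint 28×18.5) is included at this height (area 518.00 mm²); the r=6 sphere at (0, 14) slices to a regular 16-gon of circumradius 5.348 (√(r²−h²) with h=2.72 from center) (area = (16/2)·5.348²·sin(360°/16) = 87.56 mm²); Taking the union: the 2 present regions are separate (no shared area or edge), so areas and boundary lengths simply add and each stays a separate island — area = 605.56 mm²; the r=11.5 cylinder at (12, 14.5) gives a regular 16-gon of circumradius 11.5 (constant along its height) (area = (16/2)·11.500²·sin(360°/16) = 404.88 mm²); Merging all regions: the regions partially overlap — summed areas 1010.44 mm² minus the doubly-counted overlap 120.90 mm² gives 889.54 mm² — area = 889.54 mm². At z = 17.36: the cylinder does not reach this height (z outside [0, 14]); the cube at (14, -3) is not intersected at this z (z outside [7, 16.5]); the sphere at (0, 14): section is a regular 16-gon, circumradius = √(r²−h²) = √(6²−0.36²) = 5.989 (area = (16/2)·5.989²·sin(360°/16) = 109.82 mm²); Taking the union: only the r=6 sphere at (0, 14) is present, so the union is just that shape — area = 109.82 mm²; the r=11.5 cylinder at (12, 14.5) contributes a regular 16-gon of circumradius 11.5 (area = (16/2)·11.500²·sin(360°/16) = 404.88 mm²); Combining (union): the regions partially overlap — summed areas 514.70 mm² minus the doubly-counted overlap 41.50 mm² gives 473.20 mm² — area = 473.20 mm². Checking containment: at z = 17.36 the cross-section extends beyond the z = 14.28 cross-section by about 13.64 mm².

part overhangs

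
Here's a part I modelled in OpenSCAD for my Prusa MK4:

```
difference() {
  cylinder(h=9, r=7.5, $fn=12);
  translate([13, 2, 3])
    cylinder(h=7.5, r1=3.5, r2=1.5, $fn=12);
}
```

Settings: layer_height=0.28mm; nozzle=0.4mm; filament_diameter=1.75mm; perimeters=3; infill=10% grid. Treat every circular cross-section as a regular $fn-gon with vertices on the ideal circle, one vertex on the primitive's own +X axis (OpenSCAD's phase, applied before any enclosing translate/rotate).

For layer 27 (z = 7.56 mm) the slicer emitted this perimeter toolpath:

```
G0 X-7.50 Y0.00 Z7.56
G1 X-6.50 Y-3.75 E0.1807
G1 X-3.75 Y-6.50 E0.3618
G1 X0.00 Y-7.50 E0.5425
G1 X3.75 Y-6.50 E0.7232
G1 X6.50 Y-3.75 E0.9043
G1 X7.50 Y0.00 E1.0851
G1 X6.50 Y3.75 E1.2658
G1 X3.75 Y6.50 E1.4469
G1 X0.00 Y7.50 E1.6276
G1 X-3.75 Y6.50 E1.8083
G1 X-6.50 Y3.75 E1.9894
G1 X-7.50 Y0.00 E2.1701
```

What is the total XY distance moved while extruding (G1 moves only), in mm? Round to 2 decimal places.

46.60 mm

Sum the Euclidean lengths of each G1 segment: total = 46.60 mm.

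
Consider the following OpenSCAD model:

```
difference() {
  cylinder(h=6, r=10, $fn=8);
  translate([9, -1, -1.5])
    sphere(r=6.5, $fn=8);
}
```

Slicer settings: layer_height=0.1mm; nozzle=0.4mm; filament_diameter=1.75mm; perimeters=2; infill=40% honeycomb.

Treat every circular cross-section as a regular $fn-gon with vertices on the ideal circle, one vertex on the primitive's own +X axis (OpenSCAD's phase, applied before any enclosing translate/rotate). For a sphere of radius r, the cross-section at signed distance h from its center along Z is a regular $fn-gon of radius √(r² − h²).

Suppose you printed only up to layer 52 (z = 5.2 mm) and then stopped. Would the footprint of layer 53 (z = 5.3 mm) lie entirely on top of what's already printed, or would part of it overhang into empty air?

entirely on top

Compare the two slices. At z = 5.2: the r=10 cylinder gives a regular 8-gon of circumradius 10 (constant along its height) (area = (8/2)·10.000²·sin(360°/8) = 282.84 mm²); the sphere at (9, -1) does not reach this height (|z−center|=6.700 > r=6.5); Subtracting the remaining from the first: none of the subtracted shapes is present at this height, so the r=10 cylinder is unchanged — area = 282.84 mm². At z = 5.3: the r=10 cylinder contributes a regular 8-gon of circumradius 10 (area = (8/2)·10.000²·sin(360°/8) = 282.84 mm²); the sphere at (9, -1) does not reach this height (|z−center|=6.800 > r=6.5); Taking the first minus the rest: none of the subtracted shapes is present at this height, so the r=10 cylinder is unchanged — area = 282.84 mm². Checking containment: the cross-section at z = 5.3 is a subset of the cross-section at z = 5.2.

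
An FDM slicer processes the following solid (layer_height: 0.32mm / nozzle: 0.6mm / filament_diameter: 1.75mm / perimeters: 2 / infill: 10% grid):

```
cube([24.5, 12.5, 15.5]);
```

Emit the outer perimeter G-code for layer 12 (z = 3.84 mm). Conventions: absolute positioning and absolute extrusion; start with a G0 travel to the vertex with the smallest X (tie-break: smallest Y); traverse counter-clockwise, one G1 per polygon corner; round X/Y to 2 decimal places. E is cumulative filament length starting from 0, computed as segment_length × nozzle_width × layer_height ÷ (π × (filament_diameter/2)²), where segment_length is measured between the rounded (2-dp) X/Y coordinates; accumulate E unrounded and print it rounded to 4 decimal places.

G0 X0.00 Y0.00 Z3.84
G1 X24.50 Y0.00 E1.9557
G1 X24.50 Y12.50 E2.9535
G1 X0.00 Y12.50 E4.9092
G1 X0.00 Y0.00 E5.9070

At z = 3.84 mm: the cube is present — its section is the full 24.5×12.5 rectangle. The outline is a single polygon with 4 vertices. Extrusion per mm of travel: 0.6 × 0.32 / (π × 0.875²) = 0.079824. Accumulating E over each segment gives final E = 5.9070.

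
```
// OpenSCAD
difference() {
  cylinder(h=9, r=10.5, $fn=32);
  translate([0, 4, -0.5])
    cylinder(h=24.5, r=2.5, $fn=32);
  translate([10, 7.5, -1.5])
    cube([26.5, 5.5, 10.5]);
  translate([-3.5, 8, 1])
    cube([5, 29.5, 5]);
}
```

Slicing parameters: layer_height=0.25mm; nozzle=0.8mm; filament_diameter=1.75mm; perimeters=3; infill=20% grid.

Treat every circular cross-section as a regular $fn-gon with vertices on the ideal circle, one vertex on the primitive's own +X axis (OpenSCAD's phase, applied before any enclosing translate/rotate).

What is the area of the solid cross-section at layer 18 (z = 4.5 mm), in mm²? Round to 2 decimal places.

At z = 4.5 mm: the r=10.5 cylinder contributes a regular 32-gon of circumradius 10.5 (area = (32/2)·10.500²·sin(360°/32) = 344.14 mm²); the cylinder at (0, 4): section is a regular 32-gon, circumradius r=2.5 (area = (32/2)·2.500²·sin(360°/32) = 19.51 mm²); the cube at (10, 7.5) (footprint 26.5×5.5) is included at this height (area 145.75 mm²); the cube at (-3.5, 8) (footprint 5×29.5) is included at this height (area 147.50 mm²); Taking the first minus the rest: starting from the r=10.5 cylinder (344.14 mm²), the r=2.5 cylinder at (0, 4) lies wholly inside it (removes its full 19.51 mm² and its 15.68 mm outline becomes a hole wall); the 26.5×5.5 cube at (10, 7.5) misses the remaining region (no effect); the 5×29.5 cube at (-3.5, 8) partially overlaps it — only the 11.57 mm² overlap (of its 147.50 mm²) is removed, clipping the outline — area = 313.06 mm². Overall, the cross-section is one region with 1 hole. Net area = 313.06 mm².

313.06 mm²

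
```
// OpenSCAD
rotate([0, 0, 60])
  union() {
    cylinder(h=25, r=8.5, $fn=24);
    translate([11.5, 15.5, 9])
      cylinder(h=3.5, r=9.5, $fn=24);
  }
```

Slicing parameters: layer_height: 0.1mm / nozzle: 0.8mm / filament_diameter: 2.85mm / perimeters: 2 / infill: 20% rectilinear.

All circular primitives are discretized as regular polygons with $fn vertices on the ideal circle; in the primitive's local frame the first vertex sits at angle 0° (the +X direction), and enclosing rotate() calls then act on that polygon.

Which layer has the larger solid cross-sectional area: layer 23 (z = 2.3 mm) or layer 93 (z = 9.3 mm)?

Layer 23 (z = 2.3): the cylinder: section is a regular 24-gon, circumradius r=8.5 (area = (24/2)·8.500²·sin(360°/24) = 224.40 mm²); the cylinder at (11.5, 15.5) does not reach this height (z outside [9, 12.5]); Merging all regions: only the r=8.5 cylinder is present, so the union is just that shape — area = 224.40 mm²; (rotated 60° about Z; rotation is an isometry so areas/perimeters/island counts are preserved). So its area = 224.40 mm². Layer 93 (z = 9.3): the r=8.5 cylinder gives a regular 24-gon of circumradius 8.5 (constant along its height) (area = (24/2)·8.500²·sin(360°/24) = 224.40 mm²); the r=9.5 cylinder at (11.5, 15.5) contributes a regular 24-gon of circumradius 9.5 (area = (24/2)·9.500²·sin(360°/24) = 280.30 mm²); Taking the union: the 2 present regions are separate (no shared area or edge), so areas and boundary lengths simply add and each stays a separate island — area = 504.70 mm²; (whole slice rotated 60° about Z — lengths, areas and connectivity unchanged). So its area = 504.70 mm². Layer 93 is larger (504.70 vs 224.40 mm²).

layer 93 (z = 9.3 mm)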